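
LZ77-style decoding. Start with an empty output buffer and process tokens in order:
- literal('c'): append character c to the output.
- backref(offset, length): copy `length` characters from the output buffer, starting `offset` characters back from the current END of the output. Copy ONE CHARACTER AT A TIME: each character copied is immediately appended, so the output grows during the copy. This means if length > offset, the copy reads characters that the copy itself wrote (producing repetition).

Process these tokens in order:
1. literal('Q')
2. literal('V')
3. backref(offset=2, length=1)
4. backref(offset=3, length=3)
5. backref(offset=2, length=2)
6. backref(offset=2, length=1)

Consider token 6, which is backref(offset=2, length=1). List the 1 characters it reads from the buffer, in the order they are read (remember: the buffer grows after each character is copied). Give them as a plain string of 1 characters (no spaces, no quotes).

Answer: V

Derivation:
Token 1: literal('Q'). Output: "Q"
Token 2: literal('V'). Output: "QV"
Token 3: backref(off=2, len=1). Copied 'Q' from pos 0. Output: "QVQ"
Token 4: backref(off=3, len=3). Copied 'QVQ' from pos 0. Output: "QVQQVQ"
Token 5: backref(off=2, len=2). Copied 'VQ' from pos 4. Output: "QVQQVQVQ"
Token 6: backref(off=2, len=1). Buffer before: "QVQQVQVQ" (len 8)
  byte 1: read out[6]='V', append. Buffer now: "QVQQVQVQV"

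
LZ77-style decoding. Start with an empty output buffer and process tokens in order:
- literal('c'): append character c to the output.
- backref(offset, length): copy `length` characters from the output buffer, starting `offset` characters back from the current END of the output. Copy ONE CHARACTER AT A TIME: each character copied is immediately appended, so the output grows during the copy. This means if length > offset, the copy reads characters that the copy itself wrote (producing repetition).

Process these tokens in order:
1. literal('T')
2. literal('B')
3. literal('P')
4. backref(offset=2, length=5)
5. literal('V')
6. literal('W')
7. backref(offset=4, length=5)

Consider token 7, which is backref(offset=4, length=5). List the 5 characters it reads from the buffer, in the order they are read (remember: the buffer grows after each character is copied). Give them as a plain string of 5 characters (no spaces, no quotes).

Token 1: literal('T'). Output: "T"
Token 2: literal('B'). Output: "TB"
Token 3: literal('P'). Output: "TBP"
Token 4: backref(off=2, len=5) (overlapping!). Copied 'BPBPB' from pos 1. Output: "TBPBPBPB"
Token 5: literal('V'). Output: "TBPBPBPBV"
Token 6: literal('W'). Output: "TBPBPBPBVW"
Token 7: backref(off=4, len=5). Buffer before: "TBPBPBPBVW" (len 10)
  byte 1: read out[6]='P', append. Buffer now: "TBPBPBPBVWP"
  byte 2: read out[7]='B', append. Buffer now: "TBPBPBPBVWPB"
  byte 3: read out[8]='V', append. Buffer now: "TBPBPBPBVWPBV"
  byte 4: read out[9]='W', append. Buffer now: "TBPBPBPBVWPBVW"
  byte 5: read out[10]='P', append. Buffer now: "TBPBPBPBVWPBVWP"

Answer: PBVWP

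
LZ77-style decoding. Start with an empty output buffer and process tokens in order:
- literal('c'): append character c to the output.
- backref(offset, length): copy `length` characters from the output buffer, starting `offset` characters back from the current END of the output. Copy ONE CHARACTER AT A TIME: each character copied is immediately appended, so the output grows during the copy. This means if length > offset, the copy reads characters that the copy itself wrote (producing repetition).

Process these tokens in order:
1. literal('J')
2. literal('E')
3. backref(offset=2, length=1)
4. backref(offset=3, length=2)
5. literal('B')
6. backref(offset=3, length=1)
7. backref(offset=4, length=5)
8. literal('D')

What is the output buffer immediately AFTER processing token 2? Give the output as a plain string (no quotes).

Token 1: literal('J'). Output: "J"
Token 2: literal('E'). Output: "JE"

Answer: JE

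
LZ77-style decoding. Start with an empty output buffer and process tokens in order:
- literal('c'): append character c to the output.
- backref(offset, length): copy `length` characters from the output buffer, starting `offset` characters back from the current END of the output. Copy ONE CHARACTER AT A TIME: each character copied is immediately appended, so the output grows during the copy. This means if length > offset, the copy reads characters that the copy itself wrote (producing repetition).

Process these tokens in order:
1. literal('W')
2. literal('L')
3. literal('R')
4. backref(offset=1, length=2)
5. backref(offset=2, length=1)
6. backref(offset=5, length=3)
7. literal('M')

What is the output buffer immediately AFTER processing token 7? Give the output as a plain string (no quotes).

Token 1: literal('W'). Output: "W"
Token 2: literal('L'). Output: "WL"
Token 3: literal('R'). Output: "WLR"
Token 4: backref(off=1, len=2) (overlapping!). Copied 'RR' from pos 2. Output: "WLRRR"
Token 5: backref(off=2, len=1). Copied 'R' from pos 3. Output: "WLRRRR"
Token 6: backref(off=5, len=3). Copied 'LRR' from pos 1. Output: "WLRRRRLRR"
Token 7: literal('M'). Output: "WLRRRRLRRM"

Answer: WLRRRRLRRM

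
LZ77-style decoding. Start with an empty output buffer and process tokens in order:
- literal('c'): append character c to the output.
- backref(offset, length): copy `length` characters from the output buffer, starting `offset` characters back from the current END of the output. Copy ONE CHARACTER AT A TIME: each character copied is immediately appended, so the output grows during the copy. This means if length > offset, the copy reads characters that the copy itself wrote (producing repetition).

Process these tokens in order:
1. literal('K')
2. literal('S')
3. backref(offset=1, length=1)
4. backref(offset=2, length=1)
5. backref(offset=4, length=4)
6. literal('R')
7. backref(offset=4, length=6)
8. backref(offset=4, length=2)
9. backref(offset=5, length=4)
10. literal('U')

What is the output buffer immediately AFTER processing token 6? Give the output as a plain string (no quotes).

Answer: KSSSKSSSR

Derivation:
Token 1: literal('K'). Output: "K"
Token 2: literal('S'). Output: "KS"
Token 3: backref(off=1, len=1). Copied 'S' from pos 1. Output: "KSS"
Token 4: backref(off=2, len=1). Copied 'S' from pos 1. Output: "KSSS"
Token 5: backref(off=4, len=4). Copied 'KSSS' from pos 0. Output: "KSSSKSSS"
Token 6: literal('R'). Output: "KSSSKSSSR"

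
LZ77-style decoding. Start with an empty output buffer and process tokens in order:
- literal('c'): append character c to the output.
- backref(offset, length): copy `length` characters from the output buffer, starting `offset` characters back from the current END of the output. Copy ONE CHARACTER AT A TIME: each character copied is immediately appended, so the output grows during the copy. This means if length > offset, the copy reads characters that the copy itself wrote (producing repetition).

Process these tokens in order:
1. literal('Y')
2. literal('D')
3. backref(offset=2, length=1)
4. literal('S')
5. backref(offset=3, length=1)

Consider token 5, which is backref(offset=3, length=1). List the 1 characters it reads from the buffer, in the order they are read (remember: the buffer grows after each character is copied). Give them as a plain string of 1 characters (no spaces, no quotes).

Token 1: literal('Y'). Output: "Y"
Token 2: literal('D'). Output: "YD"
Token 3: backref(off=2, len=1). Copied 'Y' from pos 0. Output: "YDY"
Token 4: literal('S'). Output: "YDYS"
Token 5: backref(off=3, len=1). Buffer before: "YDYS" (len 4)
  byte 1: read out[1]='D', append. Buffer now: "YDYSD"

Answer: D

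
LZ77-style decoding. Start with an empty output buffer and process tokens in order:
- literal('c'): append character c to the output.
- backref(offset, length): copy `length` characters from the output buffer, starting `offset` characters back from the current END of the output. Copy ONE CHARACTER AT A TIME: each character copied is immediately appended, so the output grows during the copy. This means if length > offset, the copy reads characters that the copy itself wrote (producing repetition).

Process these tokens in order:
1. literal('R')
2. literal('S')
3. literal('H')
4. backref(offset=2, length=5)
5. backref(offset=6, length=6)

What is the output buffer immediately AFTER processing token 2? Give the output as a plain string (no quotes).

Answer: RS

Derivation:
Token 1: literal('R'). Output: "R"
Token 2: literal('S'). Output: "RS"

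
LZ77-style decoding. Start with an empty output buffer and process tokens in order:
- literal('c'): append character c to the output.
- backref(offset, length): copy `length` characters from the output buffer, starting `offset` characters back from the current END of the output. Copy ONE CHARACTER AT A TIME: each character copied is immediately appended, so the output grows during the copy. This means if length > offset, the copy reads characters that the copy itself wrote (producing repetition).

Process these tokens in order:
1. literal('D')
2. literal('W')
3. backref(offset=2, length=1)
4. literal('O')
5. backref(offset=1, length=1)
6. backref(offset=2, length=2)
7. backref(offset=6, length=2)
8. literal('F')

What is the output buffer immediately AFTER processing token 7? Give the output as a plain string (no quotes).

Answer: DWDOOOOWD

Derivation:
Token 1: literal('D'). Output: "D"
Token 2: literal('W'). Output: "DW"
Token 3: backref(off=2, len=1). Copied 'D' from pos 0. Output: "DWD"
Token 4: literal('O'). Output: "DWDO"
Token 5: backref(off=1, len=1). Copied 'O' from pos 3. Output: "DWDOO"
Token 6: backref(off=2, len=2). Copied 'OO' from pos 3. Output: "DWDOOOO"
Token 7: backref(off=6, len=2). Copied 'WD' from pos 1. Output: "DWDOOOOWD"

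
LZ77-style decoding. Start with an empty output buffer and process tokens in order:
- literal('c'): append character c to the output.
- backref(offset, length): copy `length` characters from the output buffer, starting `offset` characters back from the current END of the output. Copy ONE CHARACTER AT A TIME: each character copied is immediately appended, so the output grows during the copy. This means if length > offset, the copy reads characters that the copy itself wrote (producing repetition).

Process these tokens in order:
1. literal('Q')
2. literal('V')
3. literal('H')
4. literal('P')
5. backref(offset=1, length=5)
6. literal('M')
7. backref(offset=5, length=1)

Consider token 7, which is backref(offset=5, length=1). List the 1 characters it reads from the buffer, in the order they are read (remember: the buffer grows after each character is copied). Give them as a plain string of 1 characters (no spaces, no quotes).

Token 1: literal('Q'). Output: "Q"
Token 2: literal('V'). Output: "QV"
Token 3: literal('H'). Output: "QVH"
Token 4: literal('P'). Output: "QVHP"
Token 5: backref(off=1, len=5) (overlapping!). Copied 'PPPPP' from pos 3. Output: "QVHPPPPPP"
Token 6: literal('M'). Output: "QVHPPPPPPM"
Token 7: backref(off=5, len=1). Buffer before: "QVHPPPPPPM" (len 10)
  byte 1: read out[5]='P', append. Buffer now: "QVHPPPPPPMP"

Answer: P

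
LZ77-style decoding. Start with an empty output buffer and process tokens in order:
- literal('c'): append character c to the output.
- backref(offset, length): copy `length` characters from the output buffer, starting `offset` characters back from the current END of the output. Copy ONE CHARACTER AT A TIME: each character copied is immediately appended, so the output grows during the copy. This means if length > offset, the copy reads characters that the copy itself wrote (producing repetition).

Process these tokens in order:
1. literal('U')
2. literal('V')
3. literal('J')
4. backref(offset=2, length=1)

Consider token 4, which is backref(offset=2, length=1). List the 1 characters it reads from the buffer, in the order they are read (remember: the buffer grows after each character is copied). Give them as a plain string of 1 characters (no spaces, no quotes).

Token 1: literal('U'). Output: "U"
Token 2: literal('V'). Output: "UV"
Token 3: literal('J'). Output: "UVJ"
Token 4: backref(off=2, len=1). Buffer before: "UVJ" (len 3)
  byte 1: read out[1]='V', append. Buffer now: "UVJV"

Answer: V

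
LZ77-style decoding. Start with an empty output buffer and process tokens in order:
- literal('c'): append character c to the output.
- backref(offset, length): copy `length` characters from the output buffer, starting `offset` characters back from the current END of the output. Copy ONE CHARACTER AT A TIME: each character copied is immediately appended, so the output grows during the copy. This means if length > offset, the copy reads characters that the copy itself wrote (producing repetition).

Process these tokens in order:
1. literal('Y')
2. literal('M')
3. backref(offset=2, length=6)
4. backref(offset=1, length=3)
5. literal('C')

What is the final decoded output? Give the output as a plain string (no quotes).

Answer: YMYMYMYMMMMC

Derivation:
Token 1: literal('Y'). Output: "Y"
Token 2: literal('M'). Output: "YM"
Token 3: backref(off=2, len=6) (overlapping!). Copied 'YMYMYM' from pos 0. Output: "YMYMYMYM"
Token 4: backref(off=1, len=3) (overlapping!). Copied 'MMM' from pos 7. Output: "YMYMYMYMMMM"
Token 5: literal('C'). Output: "YMYMYMYMMMMC"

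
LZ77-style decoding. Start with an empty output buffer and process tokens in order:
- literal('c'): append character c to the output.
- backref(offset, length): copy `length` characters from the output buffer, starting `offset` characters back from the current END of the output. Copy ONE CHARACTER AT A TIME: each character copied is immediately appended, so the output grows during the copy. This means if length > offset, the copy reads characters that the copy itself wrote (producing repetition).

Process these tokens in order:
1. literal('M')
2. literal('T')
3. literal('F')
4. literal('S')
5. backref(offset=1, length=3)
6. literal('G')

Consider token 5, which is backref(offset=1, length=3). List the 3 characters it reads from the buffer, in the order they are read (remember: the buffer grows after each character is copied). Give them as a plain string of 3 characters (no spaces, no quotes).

Answer: SSS

Derivation:
Token 1: literal('M'). Output: "M"
Token 2: literal('T'). Output: "MT"
Token 3: literal('F'). Output: "MTF"
Token 4: literal('S'). Output: "MTFS"
Token 5: backref(off=1, len=3). Buffer before: "MTFS" (len 4)
  byte 1: read out[3]='S', append. Buffer now: "MTFSS"
  byte 2: read out[4]='S', append. Buffer now: "MTFSSS"
  byte 3: read out[5]='S', append. Buffer now: "MTFSSSS"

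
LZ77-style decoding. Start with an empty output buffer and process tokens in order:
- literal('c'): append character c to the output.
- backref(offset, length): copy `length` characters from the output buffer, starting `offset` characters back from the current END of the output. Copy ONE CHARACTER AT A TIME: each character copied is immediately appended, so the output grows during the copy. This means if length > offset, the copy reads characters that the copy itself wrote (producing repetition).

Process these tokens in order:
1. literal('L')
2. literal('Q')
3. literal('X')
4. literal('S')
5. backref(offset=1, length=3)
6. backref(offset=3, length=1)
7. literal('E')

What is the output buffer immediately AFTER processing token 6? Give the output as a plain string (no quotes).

Token 1: literal('L'). Output: "L"
Token 2: literal('Q'). Output: "LQ"
Token 3: literal('X'). Output: "LQX"
Token 4: literal('S'). Output: "LQXS"
Token 5: backref(off=1, len=3) (overlapping!). Copied 'SSS' from pos 3. Output: "LQXSSSS"
Token 6: backref(off=3, len=1). Copied 'S' from pos 4. Output: "LQXSSSSS"

Answer: LQXSSSSS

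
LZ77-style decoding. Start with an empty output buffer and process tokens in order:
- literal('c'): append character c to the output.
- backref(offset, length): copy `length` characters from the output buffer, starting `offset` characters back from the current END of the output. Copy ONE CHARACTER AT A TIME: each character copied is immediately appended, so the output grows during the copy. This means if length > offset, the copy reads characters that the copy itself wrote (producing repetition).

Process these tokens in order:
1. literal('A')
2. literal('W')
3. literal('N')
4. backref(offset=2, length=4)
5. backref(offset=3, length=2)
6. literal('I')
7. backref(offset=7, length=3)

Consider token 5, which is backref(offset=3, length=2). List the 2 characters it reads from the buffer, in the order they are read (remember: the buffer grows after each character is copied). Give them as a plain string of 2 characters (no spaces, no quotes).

Answer: NW

Derivation:
Token 1: literal('A'). Output: "A"
Token 2: literal('W'). Output: "AW"
Token 3: literal('N'). Output: "AWN"
Token 4: backref(off=2, len=4) (overlapping!). Copied 'WNWN' from pos 1. Output: "AWNWNWN"
Token 5: backref(off=3, len=2). Buffer before: "AWNWNWN" (len 7)
  byte 1: read out[4]='N', append. Buffer now: "AWNWNWNN"
  byte 2: read out[5]='W', append. Buffer now: "AWNWNWNNW"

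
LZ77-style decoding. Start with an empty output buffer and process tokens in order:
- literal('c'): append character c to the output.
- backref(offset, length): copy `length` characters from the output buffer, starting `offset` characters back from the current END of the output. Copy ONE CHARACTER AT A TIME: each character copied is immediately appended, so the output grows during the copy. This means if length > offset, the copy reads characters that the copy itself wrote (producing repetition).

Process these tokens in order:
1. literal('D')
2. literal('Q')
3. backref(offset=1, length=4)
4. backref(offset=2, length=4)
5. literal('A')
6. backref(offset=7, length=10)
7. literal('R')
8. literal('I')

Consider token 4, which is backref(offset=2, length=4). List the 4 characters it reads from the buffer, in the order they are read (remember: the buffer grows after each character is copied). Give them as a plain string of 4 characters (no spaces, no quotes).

Token 1: literal('D'). Output: "D"
Token 2: literal('Q'). Output: "DQ"
Token 3: backref(off=1, len=4) (overlapping!). Copied 'QQQQ' from pos 1. Output: "DQQQQQ"
Token 4: backref(off=2, len=4). Buffer before: "DQQQQQ" (len 6)
  byte 1: read out[4]='Q', append. Buffer now: "DQQQQQQ"
  byte 2: read out[5]='Q', append. Buffer now: "DQQQQQQQ"
  byte 3: read out[6]='Q', append. Buffer now: "DQQQQQQQQ"
  byte 4: read out[7]='Q', append. Buffer now: "DQQQQQQQQQ"

Answer: QQQQ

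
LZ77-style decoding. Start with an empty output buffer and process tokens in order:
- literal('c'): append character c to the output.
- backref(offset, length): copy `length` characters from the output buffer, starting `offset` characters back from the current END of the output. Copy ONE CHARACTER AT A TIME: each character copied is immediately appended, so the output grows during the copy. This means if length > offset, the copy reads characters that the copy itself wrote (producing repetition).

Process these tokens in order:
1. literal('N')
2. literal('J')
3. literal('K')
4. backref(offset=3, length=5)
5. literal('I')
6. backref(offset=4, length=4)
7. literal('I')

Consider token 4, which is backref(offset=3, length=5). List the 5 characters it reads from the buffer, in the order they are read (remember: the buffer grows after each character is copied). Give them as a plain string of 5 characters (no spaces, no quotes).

Answer: NJKNJ

Derivation:
Token 1: literal('N'). Output: "N"
Token 2: literal('J'). Output: "NJ"
Token 3: literal('K'). Output: "NJK"
Token 4: backref(off=3, len=5). Buffer before: "NJK" (len 3)
  byte 1: read out[0]='N', append. Buffer now: "NJKN"
  byte 2: read out[1]='J', append. Buffer now: "NJKNJ"
  byte 3: read out[2]='K', append. Buffer now: "NJKNJK"
  byte 4: read out[3]='N', append. Buffer now: "NJKNJKN"
  byte 5: read out[4]='J', append. Buffer now: "NJKNJKNJ"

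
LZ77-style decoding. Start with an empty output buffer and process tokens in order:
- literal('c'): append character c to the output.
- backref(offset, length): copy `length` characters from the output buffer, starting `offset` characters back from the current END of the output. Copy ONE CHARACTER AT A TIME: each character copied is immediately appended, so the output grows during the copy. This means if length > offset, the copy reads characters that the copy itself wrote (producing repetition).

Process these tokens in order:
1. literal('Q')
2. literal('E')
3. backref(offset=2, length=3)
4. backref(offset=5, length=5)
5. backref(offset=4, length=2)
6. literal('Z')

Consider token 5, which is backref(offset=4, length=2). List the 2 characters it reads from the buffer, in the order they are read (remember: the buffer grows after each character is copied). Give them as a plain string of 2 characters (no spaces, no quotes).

Answer: EQ

Derivation:
Token 1: literal('Q'). Output: "Q"
Token 2: literal('E'). Output: "QE"
Token 3: backref(off=2, len=3) (overlapping!). Copied 'QEQ' from pos 0. Output: "QEQEQ"
Token 4: backref(off=5, len=5). Copied 'QEQEQ' from pos 0. Output: "QEQEQQEQEQ"
Token 5: backref(off=4, len=2). Buffer before: "QEQEQQEQEQ" (len 10)
  byte 1: read out[6]='E', append. Buffer now: "QEQEQQEQEQE"
  byte 2: read out[7]='Q', append. Buffer now: "QEQEQQEQEQEQ"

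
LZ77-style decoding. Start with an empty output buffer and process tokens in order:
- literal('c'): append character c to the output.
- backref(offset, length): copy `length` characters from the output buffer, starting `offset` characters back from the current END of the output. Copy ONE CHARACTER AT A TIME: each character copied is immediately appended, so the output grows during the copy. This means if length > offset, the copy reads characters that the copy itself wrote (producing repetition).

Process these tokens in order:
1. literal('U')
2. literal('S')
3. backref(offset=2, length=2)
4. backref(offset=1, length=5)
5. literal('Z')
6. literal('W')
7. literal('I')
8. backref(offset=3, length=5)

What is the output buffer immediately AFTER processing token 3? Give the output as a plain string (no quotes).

Answer: USUS

Derivation:
Token 1: literal('U'). Output: "U"
Token 2: literal('S'). Output: "US"
Token 3: backref(off=2, len=2). Copied 'US' from pos 0. Output: "USUS"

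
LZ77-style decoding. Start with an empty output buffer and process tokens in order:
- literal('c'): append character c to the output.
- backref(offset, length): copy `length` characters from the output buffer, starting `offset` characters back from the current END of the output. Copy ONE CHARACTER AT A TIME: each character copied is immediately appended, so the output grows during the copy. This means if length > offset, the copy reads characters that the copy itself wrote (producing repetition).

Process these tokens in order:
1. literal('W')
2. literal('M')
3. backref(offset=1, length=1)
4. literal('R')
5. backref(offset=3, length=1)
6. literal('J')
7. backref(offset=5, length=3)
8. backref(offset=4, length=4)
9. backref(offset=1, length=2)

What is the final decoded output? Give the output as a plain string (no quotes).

Answer: WMMRMJMMRJMMRRR

Derivation:
Token 1: literal('W'). Output: "W"
Token 2: literal('M'). Output: "WM"
Token 3: backref(off=1, len=1). Copied 'M' from pos 1. Output: "WMM"
Token 4: literal('R'). Output: "WMMR"
Token 5: backref(off=3, len=1). Copied 'M' from pos 1. Output: "WMMRM"
Token 6: literal('J'). Output: "WMMRMJ"
Token 7: backref(off=5, len=3). Copied 'MMR' from pos 1. Output: "WMMRMJMMR"
Token 8: backref(off=4, len=4). Copied 'JMMR' from pos 5. Output: "WMMRMJMMRJMMR"
Token 9: backref(off=1, len=2) (overlapping!). Copied 'RR' from pos 12. Output: "WMMRMJMMRJMMRRR"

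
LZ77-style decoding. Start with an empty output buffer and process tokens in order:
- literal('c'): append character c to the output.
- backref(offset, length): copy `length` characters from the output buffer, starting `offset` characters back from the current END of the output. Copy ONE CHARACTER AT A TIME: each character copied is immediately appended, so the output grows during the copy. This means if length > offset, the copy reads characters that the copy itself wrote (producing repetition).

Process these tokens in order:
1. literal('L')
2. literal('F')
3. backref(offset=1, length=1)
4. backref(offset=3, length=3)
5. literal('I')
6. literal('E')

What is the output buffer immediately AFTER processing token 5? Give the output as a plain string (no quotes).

Answer: LFFLFFI

Derivation:
Token 1: literal('L'). Output: "L"
Token 2: literal('F'). Output: "LF"
Token 3: backref(off=1, len=1). Copied 'F' from pos 1. Output: "LFF"
Token 4: backref(off=3, len=3). Copied 'LFF' from pos 0. Output: "LFFLFF"
Token 5: literal('I'). Output: "LFFLFFI"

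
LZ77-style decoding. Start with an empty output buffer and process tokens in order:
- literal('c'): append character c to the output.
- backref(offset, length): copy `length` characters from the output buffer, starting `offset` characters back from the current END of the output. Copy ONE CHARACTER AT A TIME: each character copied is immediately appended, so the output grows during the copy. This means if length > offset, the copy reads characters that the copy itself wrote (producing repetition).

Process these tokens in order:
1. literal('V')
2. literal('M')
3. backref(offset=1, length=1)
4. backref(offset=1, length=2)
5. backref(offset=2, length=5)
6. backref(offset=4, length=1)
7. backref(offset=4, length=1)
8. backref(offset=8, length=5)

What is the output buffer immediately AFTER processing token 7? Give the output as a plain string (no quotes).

Answer: VMMMMMMMMMMM

Derivation:
Token 1: literal('V'). Output: "V"
Token 2: literal('M'). Output: "VM"
Token 3: backref(off=1, len=1). Copied 'M' from pos 1. Output: "VMM"
Token 4: backref(off=1, len=2) (overlapping!). Copied 'MM' from pos 2. Output: "VMMMM"
Token 5: backref(off=2, len=5) (overlapping!). Copied 'MMMMM' from pos 3. Output: "VMMMMMMMMM"
Token 6: backref(off=4, len=1). Copied 'M' from pos 6. Output: "VMMMMMMMMMM"
Token 7: backref(off=4, len=1). Copied 'M' from pos 7. Output: "VMMMMMMMMMMM"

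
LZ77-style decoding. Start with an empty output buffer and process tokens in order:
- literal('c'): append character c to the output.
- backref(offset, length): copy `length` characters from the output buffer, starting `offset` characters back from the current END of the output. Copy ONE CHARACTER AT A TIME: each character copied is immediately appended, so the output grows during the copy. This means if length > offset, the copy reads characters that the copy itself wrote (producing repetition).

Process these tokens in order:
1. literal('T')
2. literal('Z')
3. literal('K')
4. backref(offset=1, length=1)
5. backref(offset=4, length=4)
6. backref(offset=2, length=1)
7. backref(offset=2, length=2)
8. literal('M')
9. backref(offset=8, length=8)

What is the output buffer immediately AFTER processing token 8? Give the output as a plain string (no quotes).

Answer: TZKKTZKKKKKM

Derivation:
Token 1: literal('T'). Output: "T"
Token 2: literal('Z'). Output: "TZ"
Token 3: literal('K'). Output: "TZK"
Token 4: backref(off=1, len=1). Copied 'K' from pos 2. Output: "TZKK"
Token 5: backref(off=4, len=4). Copied 'TZKK' from pos 0. Output: "TZKKTZKK"
Token 6: backref(off=2, len=1). Copied 'K' from pos 6. Output: "TZKKTZKKK"
Token 7: backref(off=2, len=2). Copied 'KK' from pos 7. Output: "TZKKTZKKKKK"
Token 8: literal('M'). Output: "TZKKTZKKKKKM"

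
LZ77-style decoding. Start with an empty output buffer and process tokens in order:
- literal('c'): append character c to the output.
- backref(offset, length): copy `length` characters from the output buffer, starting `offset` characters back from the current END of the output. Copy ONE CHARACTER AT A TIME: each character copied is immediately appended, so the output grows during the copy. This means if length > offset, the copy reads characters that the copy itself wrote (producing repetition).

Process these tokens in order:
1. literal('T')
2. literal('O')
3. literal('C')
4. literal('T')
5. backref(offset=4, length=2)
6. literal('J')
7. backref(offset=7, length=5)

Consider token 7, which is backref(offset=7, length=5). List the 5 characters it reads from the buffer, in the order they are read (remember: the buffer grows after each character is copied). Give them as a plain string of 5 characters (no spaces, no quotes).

Token 1: literal('T'). Output: "T"
Token 2: literal('O'). Output: "TO"
Token 3: literal('C'). Output: "TOC"
Token 4: literal('T'). Output: "TOCT"
Token 5: backref(off=4, len=2). Copied 'TO' from pos 0. Output: "TOCTTO"
Token 6: literal('J'). Output: "TOCTTOJ"
Token 7: backref(off=7, len=5). Buffer before: "TOCTTOJ" (len 7)
  byte 1: read out[0]='T', append. Buffer now: "TOCTTOJT"
  byte 2: read out[1]='O', append. Buffer now: "TOCTTOJTO"
  byte 3: read out[2]='C', append. Buffer now: "TOCTTOJTOC"
  byte 4: read out[3]='T', append. Buffer now: "TOCTTOJTOCT"
  byte 5: read out[4]='T', append. Buffer now: "TOCTTOJTOCTT"

Answer: TOCTT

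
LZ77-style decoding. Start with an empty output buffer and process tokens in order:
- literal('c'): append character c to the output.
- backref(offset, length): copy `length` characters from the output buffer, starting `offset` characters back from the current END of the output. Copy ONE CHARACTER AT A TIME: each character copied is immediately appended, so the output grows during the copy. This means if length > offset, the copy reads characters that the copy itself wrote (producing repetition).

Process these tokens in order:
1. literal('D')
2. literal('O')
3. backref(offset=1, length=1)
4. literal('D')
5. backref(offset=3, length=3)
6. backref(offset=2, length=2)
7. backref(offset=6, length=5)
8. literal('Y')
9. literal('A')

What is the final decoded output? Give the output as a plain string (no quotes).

Answer: DOODOODODDOODOYA

Derivation:
Token 1: literal('D'). Output: "D"
Token 2: literal('O'). Output: "DO"
Token 3: backref(off=1, len=1). Copied 'O' from pos 1. Output: "DOO"
Token 4: literal('D'). Output: "DOOD"
Token 5: backref(off=3, len=3). Copied 'OOD' from pos 1. Output: "DOODOOD"
Token 6: backref(off=2, len=2). Copied 'OD' from pos 5. Output: "DOODOODOD"
Token 7: backref(off=6, len=5). Copied 'DOODO' from pos 3. Output: "DOODOODODDOODO"
Token 8: literal('Y'). Output: "DOODOODODDOODOY"
Token 9: literal('A'). Output: "DOODOODODDOODOYA"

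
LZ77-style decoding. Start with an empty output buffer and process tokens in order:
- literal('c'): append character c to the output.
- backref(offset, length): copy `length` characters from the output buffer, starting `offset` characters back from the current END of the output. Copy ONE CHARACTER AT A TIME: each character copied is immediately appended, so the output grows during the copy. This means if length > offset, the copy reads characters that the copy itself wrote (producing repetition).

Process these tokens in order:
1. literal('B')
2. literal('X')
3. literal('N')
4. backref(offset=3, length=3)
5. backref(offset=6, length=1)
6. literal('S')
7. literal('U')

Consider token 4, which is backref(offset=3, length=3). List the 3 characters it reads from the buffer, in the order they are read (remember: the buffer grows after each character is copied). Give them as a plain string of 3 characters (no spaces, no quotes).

Token 1: literal('B'). Output: "B"
Token 2: literal('X'). Output: "BX"
Token 3: literal('N'). Output: "BXN"
Token 4: backref(off=3, len=3). Buffer before: "BXN" (len 3)
  byte 1: read out[0]='B', append. Buffer now: "BXNB"
  byte 2: read out[1]='X', append. Buffer now: "BXNBX"
  byte 3: read out[2]='N', append. Buffer now: "BXNBXN"

Answer: BXN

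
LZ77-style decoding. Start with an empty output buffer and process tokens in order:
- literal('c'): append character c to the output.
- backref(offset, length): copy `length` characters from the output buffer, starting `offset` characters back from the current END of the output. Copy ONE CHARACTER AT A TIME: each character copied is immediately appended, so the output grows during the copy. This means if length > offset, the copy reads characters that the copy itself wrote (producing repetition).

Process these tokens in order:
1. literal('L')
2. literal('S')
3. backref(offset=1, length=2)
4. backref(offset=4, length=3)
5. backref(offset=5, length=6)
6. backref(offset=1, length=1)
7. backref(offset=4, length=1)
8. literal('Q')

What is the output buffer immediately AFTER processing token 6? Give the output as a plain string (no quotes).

Answer: LSSSLSSSSLSSSS

Derivation:
Token 1: literal('L'). Output: "L"
Token 2: literal('S'). Output: "LS"
Token 3: backref(off=1, len=2) (overlapping!). Copied 'SS' from pos 1. Output: "LSSS"
Token 4: backref(off=4, len=3). Copied 'LSS' from pos 0. Output: "LSSSLSS"
Token 5: backref(off=5, len=6) (overlapping!). Copied 'SSLSSS' from pos 2. Output: "LSSSLSSSSLSSS"
Token 6: backref(off=1, len=1). Copied 'S' from pos 12. Output: "LSSSLSSSSLSSSS"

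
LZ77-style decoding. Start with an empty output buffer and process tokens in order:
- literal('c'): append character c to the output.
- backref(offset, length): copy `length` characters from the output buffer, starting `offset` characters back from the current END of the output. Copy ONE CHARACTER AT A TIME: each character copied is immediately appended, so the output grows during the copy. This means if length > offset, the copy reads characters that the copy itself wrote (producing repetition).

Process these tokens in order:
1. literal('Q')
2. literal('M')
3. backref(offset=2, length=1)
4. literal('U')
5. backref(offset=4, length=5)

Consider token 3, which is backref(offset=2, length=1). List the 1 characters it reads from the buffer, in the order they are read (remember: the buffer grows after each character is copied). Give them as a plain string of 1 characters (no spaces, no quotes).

Token 1: literal('Q'). Output: "Q"
Token 2: literal('M'). Output: "QM"
Token 3: backref(off=2, len=1). Buffer before: "QM" (len 2)
  byte 1: read out[0]='Q', append. Buffer now: "QMQ"

Answer: Q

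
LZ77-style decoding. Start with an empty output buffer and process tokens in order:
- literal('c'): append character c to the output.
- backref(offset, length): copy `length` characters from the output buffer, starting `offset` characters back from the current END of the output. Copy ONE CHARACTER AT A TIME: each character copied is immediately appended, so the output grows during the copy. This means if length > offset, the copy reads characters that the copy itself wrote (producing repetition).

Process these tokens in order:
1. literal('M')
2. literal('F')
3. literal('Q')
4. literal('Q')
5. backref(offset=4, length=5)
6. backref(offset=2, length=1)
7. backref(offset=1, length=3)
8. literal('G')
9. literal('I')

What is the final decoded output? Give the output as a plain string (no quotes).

Answer: MFQQMFQQMQQQQGI

Derivation:
Token 1: literal('M'). Output: "M"
Token 2: literal('F'). Output: "MF"
Token 3: literal('Q'). Output: "MFQ"
Token 4: literal('Q'). Output: "MFQQ"
Token 5: backref(off=4, len=5) (overlapping!). Copied 'MFQQM' from pos 0. Output: "MFQQMFQQM"
Token 6: backref(off=2, len=1). Copied 'Q' from pos 7. Output: "MFQQMFQQMQ"
Token 7: backref(off=1, len=3) (overlapping!). Copied 'QQQ' from pos 9. Output: "MFQQMFQQMQQQQ"
Token 8: literal('G'). Output: "MFQQMFQQMQQQQG"
Token 9: literal('I'). Output: "MFQQMFQQMQQQQGI"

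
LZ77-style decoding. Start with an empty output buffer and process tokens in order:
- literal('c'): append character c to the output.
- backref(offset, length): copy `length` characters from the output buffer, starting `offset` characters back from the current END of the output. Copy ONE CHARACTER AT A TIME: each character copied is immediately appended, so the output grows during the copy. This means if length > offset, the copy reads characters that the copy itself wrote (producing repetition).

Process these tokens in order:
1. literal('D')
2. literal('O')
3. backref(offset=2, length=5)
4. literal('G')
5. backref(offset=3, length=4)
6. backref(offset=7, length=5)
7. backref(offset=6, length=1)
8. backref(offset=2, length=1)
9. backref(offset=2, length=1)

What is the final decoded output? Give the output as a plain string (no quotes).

Token 1: literal('D'). Output: "D"
Token 2: literal('O'). Output: "DO"
Token 3: backref(off=2, len=5) (overlapping!). Copied 'DODOD' from pos 0. Output: "DODODOD"
Token 4: literal('G'). Output: "DODODODG"
Token 5: backref(off=3, len=4) (overlapping!). Copied 'ODGO' from pos 5. Output: "DODODODGODGO"
Token 6: backref(off=7, len=5). Copied 'ODGOD' from pos 5. Output: "DODODODGODGOODGOD"
Token 7: backref(off=6, len=1). Copied 'O' from pos 11. Output: "DODODODGODGOODGODO"
Token 8: backref(off=2, len=1). Copied 'D' from pos 16. Output: "DODODODGODGOODGODOD"
Token 9: backref(off=2, len=1). Copied 'O' from pos 17. Output: "DODODODGODGOODGODODO"

Answer: DODODODGODGOODGODODO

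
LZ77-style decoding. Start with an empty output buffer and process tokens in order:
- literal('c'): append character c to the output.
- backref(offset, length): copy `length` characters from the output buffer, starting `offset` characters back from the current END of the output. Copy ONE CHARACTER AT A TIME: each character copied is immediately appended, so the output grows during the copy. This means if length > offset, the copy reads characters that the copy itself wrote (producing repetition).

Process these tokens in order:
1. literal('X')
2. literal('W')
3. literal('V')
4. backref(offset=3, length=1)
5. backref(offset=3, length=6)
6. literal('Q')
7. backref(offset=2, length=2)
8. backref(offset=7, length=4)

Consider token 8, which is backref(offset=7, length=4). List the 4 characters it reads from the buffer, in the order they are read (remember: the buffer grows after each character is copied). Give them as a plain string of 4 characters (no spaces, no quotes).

Token 1: literal('X'). Output: "X"
Token 2: literal('W'). Output: "XW"
Token 3: literal('V'). Output: "XWV"
Token 4: backref(off=3, len=1). Copied 'X' from pos 0. Output: "XWVX"
Token 5: backref(off=3, len=6) (overlapping!). Copied 'WVXWVX' from pos 1. Output: "XWVXWVXWVX"
Token 6: literal('Q'). Output: "XWVXWVXWVXQ"
Token 7: backref(off=2, len=2). Copied 'XQ' from pos 9. Output: "XWVXWVXWVXQXQ"
Token 8: backref(off=7, len=4). Buffer before: "XWVXWVXWVXQXQ" (len 13)
  byte 1: read out[6]='X', append. Buffer now: "XWVXWVXWVXQXQX"
  byte 2: read out[7]='W', append. Buffer now: "XWVXWVXWVXQXQXW"
  byte 3: read out[8]='V', append. Buffer now: "XWVXWVXWVXQXQXWV"
  byte 4: read out[9]='X', append. Buffer now: "XWVXWVXWVXQXQXWVX"

Answer: XWVX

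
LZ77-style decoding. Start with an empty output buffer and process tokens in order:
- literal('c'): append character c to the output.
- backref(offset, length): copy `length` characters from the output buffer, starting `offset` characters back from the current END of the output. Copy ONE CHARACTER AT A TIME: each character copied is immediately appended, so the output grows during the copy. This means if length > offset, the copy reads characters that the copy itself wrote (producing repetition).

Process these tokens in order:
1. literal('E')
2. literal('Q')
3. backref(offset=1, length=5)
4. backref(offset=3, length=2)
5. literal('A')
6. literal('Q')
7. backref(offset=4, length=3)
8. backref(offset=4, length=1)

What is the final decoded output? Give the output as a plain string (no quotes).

Token 1: literal('E'). Output: "E"
Token 2: literal('Q'). Output: "EQ"
Token 3: backref(off=1, len=5) (overlapping!). Copied 'QQQQQ' from pos 1. Output: "EQQQQQQ"
Token 4: backref(off=3, len=2). Copied 'QQ' from pos 4. Output: "EQQQQQQQQ"
Token 5: literal('A'). Output: "EQQQQQQQQA"
Token 6: literal('Q'). Output: "EQQQQQQQQAQ"
Token 7: backref(off=4, len=3). Copied 'QQA' from pos 7. Output: "EQQQQQQQQAQQQA"
Token 8: backref(off=4, len=1). Copied 'Q' from pos 10. Output: "EQQQQQQQQAQQQAQ"

Answer: EQQQQQQQQAQQQAQ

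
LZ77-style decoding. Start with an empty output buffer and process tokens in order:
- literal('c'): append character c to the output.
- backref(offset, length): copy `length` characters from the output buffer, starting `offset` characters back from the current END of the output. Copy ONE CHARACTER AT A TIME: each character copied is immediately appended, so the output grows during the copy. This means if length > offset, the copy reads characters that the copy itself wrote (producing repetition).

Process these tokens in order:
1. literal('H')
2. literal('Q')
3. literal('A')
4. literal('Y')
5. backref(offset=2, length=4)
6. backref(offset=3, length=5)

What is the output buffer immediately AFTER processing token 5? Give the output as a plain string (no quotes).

Answer: HQAYAYAY

Derivation:
Token 1: literal('H'). Output: "H"
Token 2: literal('Q'). Output: "HQ"
Token 3: literal('A'). Output: "HQA"
Token 4: literal('Y'). Output: "HQAY"
Token 5: backref(off=2, len=4) (overlapping!). Copied 'AYAY' from pos 2. Output: "HQAYAYAY"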